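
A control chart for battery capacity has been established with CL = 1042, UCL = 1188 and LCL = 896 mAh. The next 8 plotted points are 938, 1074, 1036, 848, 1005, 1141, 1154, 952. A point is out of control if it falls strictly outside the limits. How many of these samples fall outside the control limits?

Compare each point to [896, 1188]: sample 4 = 848 < LCL.

1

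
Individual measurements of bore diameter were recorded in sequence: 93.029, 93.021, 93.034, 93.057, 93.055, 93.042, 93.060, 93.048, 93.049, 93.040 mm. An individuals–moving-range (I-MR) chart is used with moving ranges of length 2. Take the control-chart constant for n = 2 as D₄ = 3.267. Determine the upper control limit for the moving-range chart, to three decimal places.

Moving ranges: 0.008, 0.013, 0.023, 0.002, 0.013, 0.018, 0.012, 0.001, 0.009; M̄R̄ = 0.0990 / 9 = 0.0110
UCL_MR = D₄·M̄R̄ = 3.267 × 0.0110 = 0.0359

0.036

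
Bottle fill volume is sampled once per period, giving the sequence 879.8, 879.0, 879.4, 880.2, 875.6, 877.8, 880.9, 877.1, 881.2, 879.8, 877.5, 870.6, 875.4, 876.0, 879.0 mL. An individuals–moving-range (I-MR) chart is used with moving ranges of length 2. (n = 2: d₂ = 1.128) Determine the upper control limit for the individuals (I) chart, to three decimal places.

885.324

X̄ = (879.8 + 879.0 + 879.4 + 880.2 + 875.6 + 877.8 + 880.9 + 877.1 + 881.2 + 879.8 + 877.5 + 870.6 + 875.4 + 876.0 + 879.0) / 15 = 877.9533
Moving ranges: 0.8, 0.4, 0.8, 4.6, 2.2, 3.1, 3.8, 4.1, 1.4, 2.3, 6.9, 4.8, 0.6, 3.0; M̄R̄ = 38.8000 / 14 = 2.7714
UCL = X̄ + 3·M̄R̄/d₂ = 877.9533 + 3 × 2.7714 / 1.128 = 885.3242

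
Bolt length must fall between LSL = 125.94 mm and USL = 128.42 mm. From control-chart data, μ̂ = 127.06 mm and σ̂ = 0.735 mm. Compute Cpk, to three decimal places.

0.508

Cpu = (USL − μ̂) / (3σ̂) = (128.42 − 127.06) / (3 × 0.735) = 0.6168; Cpl = (μ̂ − LSL) / (3σ̂) = (127.06 − 125.94) / (3 × 0.735) = 0.5079; Cpk = min(Cpu, Cpl) = 0.5079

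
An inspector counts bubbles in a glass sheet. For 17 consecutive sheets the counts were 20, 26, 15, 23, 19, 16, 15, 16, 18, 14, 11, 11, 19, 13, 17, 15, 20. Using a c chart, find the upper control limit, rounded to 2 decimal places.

29.29

c̄ = (20 + 26 + 15 + 23 + 19 + 16 + 15 + 16 + 18 + 14 + 11 + 11 + 19 + 13 + 17 + 15 + 20) / 17 = 288 / 17 = 16.9412
UCL = c̄ + 3√c̄ = 16.9412 + 3 × √16.9412 = 16.9412 + 3 × 4.1160 = 29.2891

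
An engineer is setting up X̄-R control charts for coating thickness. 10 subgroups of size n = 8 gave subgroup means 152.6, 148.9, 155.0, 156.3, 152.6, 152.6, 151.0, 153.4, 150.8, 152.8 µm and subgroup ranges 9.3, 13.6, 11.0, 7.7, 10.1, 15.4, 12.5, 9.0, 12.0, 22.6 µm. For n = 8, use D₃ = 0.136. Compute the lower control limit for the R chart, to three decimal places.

R̄ = (9.3 + 13.6 + 11.0 + 7.7 + 10.1 + 15.4 + 12.5 + 9.0 + 12.0 + 22.6) / 10 = 123.2000 / 10 = 12.3200
LCL_R = D₃·R̄ = 0.136 × 12.3200 = 1.6755

1.676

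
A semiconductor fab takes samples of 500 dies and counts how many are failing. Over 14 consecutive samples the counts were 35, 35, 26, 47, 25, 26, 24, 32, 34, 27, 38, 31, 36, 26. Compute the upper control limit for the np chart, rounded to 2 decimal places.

47.89

p̄ = Σdᵢ / (k·n) = 442 / (14 × 500) = 0.06314
UCL = np̄ + 3·√(np̄(1−p̄)) = 31.5714 + 3 × √(31.5714×0.93686) = 31.5714 + 3 × 5.4386 = 47.8871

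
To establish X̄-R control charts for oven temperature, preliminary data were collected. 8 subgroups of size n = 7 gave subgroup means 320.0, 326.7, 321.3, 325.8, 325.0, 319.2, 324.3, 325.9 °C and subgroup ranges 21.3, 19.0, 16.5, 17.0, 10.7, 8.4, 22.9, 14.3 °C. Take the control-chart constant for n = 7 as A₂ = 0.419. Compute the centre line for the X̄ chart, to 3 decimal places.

323.525

X̄̄ = (320.0 + 326.7 + 321.3 + 325.8 + 325.0 + 319.2 + 324.3 + 325.9) / 8 = 2588.2000 / 8 = 323.5250
CL = X̄̄ = 323.5250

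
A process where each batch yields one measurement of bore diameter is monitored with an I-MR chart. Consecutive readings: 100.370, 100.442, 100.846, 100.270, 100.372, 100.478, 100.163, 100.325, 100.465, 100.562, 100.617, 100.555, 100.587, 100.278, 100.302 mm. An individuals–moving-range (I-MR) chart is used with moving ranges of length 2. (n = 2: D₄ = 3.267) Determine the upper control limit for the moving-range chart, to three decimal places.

Moving ranges: 0.072, 0.404, 0.576, 0.102, 0.106, 0.315, 0.162, 0.140, 0.097, 0.055, 0.062, 0.032, 0.309, 0.024; M̄R̄ = 2.4560 / 14 = 0.1754
UCL_MR = D₄·M̄R̄ = 3.267 × 0.1754 = 0.5731

0.573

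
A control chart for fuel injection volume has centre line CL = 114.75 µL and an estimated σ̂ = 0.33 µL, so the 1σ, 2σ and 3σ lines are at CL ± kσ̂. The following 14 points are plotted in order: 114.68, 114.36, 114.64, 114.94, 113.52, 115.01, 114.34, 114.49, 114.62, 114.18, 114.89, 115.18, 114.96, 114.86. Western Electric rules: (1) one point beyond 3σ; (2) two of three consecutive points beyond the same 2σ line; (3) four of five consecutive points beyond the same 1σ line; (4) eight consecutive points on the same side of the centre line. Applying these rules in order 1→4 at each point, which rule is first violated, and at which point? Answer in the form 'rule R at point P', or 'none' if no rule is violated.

Zone of each point (C = within 1σ̂, B = 1σ̂–2σ̂, A = 2σ̂–3σ̂, * = beyond 3σ̂; sign = side of CL): 1:-C, 2:-B, 3:-C, 4:+C, 5:-*, 6:+C, 7:-B, 8:-C, 9:-C, 10:-B, 11:+C, 12:+B, 13:+C, 14:+C
Rule 1 (one point beyond the 3σ limits) is satisfied at point 5.

rule 1 at point 5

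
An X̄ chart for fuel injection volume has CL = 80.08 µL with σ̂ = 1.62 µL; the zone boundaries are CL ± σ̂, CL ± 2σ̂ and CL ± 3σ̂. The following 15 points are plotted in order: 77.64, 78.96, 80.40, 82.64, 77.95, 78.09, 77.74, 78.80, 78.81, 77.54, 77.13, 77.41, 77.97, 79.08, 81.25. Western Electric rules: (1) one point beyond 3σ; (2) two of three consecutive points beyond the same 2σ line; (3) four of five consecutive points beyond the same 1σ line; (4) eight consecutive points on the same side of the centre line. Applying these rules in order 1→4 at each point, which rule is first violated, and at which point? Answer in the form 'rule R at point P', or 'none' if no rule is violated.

rule 4 at point 12

Zone of each point (C = within 1σ̂, B = 1σ̂–2σ̂, A = 2σ̂–3σ̂, * = beyond 3σ̂; sign = side of CL): 1:-B, 2:-C, 3:+C, 4:+B, 5:-B, 6:-B, 7:-B, 8:-C, 9:-C, 10:-B, 11:-B, 12:-B, 13:-B, 14:-C, 15:+C
Rule 4 (eight consecutive points on the same side of the centre line) is satisfied at point 12.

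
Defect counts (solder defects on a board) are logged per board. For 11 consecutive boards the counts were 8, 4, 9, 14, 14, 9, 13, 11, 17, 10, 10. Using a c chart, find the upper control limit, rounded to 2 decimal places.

20.69

c̄ = (8 + 4 + 9 + 14 + 14 + 9 + 13 + 11 + 17 + 10 + 10) / 11 = 119 / 11 = 10.8182
UCL = c̄ + 3√c̄ = 10.8182 + 3 × √10.8182 = 10.8182 + 3 × 3.2891 = 20.6855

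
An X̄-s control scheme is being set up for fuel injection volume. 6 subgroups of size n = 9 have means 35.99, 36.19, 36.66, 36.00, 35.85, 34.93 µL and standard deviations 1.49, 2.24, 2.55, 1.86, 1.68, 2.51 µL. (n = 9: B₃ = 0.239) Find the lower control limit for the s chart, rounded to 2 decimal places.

0.49

s̄ = (1.49 + 2.24 + 2.55 + 1.86 + 1.68 + 2.51) / 6 = 2.0550
LCL_s = B₃·s̄ = 0.239 × 2.0550 = 0.4911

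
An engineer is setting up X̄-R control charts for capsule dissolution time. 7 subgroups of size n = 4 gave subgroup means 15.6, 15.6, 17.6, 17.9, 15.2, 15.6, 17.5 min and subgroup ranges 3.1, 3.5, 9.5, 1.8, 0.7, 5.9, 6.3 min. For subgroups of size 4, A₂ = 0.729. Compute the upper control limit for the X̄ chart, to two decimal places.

19.64

X̄̄ = (15.6 + 15.6 + 17.6 + 17.9 + 15.2 + 15.6 + 17.5) / 7 = 115.0000 / 7 = 16.4286
R̄ = (3.1 + 3.5 + 9.5 + 1.8 + 0.7 + 5.9 + 6.3) / 7 = 30.8000 / 7 = 4.4000
UCL = X̄̄ + A₂·R̄ = 16.4286 + 0.729 × 4.4000 = 19.6362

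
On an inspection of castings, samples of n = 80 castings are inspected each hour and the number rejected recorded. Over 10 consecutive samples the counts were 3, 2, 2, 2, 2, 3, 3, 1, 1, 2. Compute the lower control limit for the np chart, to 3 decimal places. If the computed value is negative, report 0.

p̄ = Σdᵢ / (k·n) = 21 / (10 × 80) = 0.02625
LCL = np̄ − 3·√(np̄(1−p̄)) = 2.1000 − 3 × 1.4300 = -2.1900 → 0 (negative, so LCL = 0)

0.000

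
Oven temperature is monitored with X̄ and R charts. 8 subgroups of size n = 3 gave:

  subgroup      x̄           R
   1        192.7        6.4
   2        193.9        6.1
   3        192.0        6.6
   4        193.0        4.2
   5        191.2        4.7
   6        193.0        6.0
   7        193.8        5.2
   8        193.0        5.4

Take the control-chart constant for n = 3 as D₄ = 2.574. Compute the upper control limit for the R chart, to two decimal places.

14.35

R̄ = (6.4 + 6.1 + 6.6 + 4.2 + 4.7 + 6.0 + 5.2 + 5.4) / 8 = 44.6000 / 8 = 5.5750
UCL_R = D₄·R̄ = 2.574 × 5.5750 = 14.3500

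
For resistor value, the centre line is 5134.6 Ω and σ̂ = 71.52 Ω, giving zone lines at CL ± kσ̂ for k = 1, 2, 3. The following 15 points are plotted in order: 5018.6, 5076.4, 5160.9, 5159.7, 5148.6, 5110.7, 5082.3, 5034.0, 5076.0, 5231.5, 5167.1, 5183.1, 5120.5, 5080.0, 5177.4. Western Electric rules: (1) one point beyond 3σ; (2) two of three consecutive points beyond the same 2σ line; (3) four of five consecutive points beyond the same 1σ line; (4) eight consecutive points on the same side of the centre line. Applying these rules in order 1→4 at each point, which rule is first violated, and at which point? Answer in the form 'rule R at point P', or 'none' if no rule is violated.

none

Zone of each point (C = within 1σ̂, B = 1σ̂–2σ̂, A = 2σ̂–3σ̂, * = beyond 3σ̂; sign = side of CL): 1:-B, 2:-C, 3:+C, 4:+C, 5:+C, 6:-C, 7:-C, 8:-B, 9:-C, 10:+B, 11:+C, 12:+C, 13:-C, 14:-C, 15:+C
No rule fires across all 15 points.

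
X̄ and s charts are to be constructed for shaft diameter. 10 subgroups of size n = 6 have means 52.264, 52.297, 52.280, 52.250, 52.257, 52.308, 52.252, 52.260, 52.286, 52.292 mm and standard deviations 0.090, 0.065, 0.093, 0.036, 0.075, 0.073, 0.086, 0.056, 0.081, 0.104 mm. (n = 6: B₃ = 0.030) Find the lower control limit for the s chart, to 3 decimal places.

0.002

s̄ = (0.090 + 0.065 + 0.093 + 0.036 + 0.075 + 0.073 + 0.086 + 0.056 + 0.081 + 0.104) / 10 = 0.0759
LCL_s = B₃·s̄ = 0.030 × 0.0759 = 0.0023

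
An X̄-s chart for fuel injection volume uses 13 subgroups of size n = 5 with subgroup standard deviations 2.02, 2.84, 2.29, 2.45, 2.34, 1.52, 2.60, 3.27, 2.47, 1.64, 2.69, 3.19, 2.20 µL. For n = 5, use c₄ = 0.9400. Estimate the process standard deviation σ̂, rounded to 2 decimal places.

s̄ = (2.02 + 2.84 + 2.29 + 2.45 + 2.34 + 1.52 + 2.60 + 3.27 + 2.47 + 1.64 + 2.69 + 3.19 + 2.20) / 13 = 2.4246
σ̂ = s̄ / c₄ = 2.4246 / 0.9400 = 2.5794

2.58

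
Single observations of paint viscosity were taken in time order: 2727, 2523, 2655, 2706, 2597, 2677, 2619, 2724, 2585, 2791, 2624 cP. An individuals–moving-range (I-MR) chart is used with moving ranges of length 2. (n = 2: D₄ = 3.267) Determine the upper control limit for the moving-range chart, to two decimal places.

408.70

Moving ranges: 204, 132, 51, 109, 80, 58, 105, 139, 206, 167; M̄R̄ = 1251.0000 / 10 = 125.1000
UCL_MR = D₄·M̄R̄ = 3.267 × 125.1000 = 408.7017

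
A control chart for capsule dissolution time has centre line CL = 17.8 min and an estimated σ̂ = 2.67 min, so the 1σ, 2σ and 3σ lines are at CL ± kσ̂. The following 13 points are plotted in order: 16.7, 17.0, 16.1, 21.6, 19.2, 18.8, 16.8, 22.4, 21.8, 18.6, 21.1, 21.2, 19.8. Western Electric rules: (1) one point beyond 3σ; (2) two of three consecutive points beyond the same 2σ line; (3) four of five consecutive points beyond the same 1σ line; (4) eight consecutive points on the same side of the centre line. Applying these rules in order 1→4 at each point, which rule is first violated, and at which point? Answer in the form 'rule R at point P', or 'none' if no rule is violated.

rule 3 at point 12

Zone of each point (C = within 1σ̂, B = 1σ̂–2σ̂, A = 2σ̂–3σ̂, * = beyond 3σ̂; sign = side of CL): 1:-C, 2:-C, 3:-C, 4:+B, 5:+C, 6:+C, 7:-C, 8:+B, 9:+B, 10:+C, 11:+B, 12:+B, 13:+C
Rule 3 (four of five consecutive points beyond the same 1σ limit) is satisfied at point 12.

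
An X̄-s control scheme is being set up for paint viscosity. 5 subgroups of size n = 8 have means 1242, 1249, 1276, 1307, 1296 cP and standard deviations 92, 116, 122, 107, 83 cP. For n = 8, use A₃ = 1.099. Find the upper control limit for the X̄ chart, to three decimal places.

1388.296

X̄̄ = (1242 + 1249 + 1276 + 1307 + 1296) / 5 = 1274.0000
s̄ = (92 + 116 + 122 + 107 + 83) / 5 = 104.0000
UCL = X̄̄ + A₃·s̄ = 1274.0000 + 1.099 × 104.0000 = 1388.2960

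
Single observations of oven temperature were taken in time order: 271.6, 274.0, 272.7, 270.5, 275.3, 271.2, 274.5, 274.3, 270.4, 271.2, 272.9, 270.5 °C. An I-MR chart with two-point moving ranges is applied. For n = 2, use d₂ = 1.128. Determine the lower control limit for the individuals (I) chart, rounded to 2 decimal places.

265.87

X̄ = (271.6 + 274.0 + 272.7 + 270.5 + 275.3 + 271.2 + 274.5 + 274.3 + 270.4 + 271.2 + 272.9 + 270.5) / 12 = 272.4250
Moving ranges: 2.4, 1.3, 2.2, 4.8, 4.1, 3.3, 0.2, 3.9, 0.8, 1.7, 2.4; M̄R̄ = 27.1000 / 11 = 2.4636
LCL = X̄ − 3·M̄R̄/d₂ = 272.4250 − 3 × 2.4636 / 1.128 = 265.8728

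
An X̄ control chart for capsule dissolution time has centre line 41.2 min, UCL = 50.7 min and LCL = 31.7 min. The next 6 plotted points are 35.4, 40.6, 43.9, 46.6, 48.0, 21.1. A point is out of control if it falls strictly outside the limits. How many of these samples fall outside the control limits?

Compare each point to [31.7, 50.7]: sample 6 = 21.1 < LCL.

1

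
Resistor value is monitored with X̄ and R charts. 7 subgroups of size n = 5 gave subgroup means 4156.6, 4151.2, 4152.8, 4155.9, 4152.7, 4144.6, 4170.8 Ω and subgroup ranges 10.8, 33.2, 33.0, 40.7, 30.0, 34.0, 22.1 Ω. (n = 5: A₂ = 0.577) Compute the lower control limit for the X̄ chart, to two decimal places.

X̄̄ = (4156.6 + 4151.2 + 4152.8 + 4155.9 + 4152.7 + 4144.6 + 4170.8) / 7 = 29084.6000 / 7 = 4154.9429
R̄ = (10.8 + 33.2 + 33.0 + 40.7 + 30.0 + 34.0 + 22.1) / 7 = 203.8000 / 7 = 29.1143
LCL = X̄̄ − A₂·R̄ = 4154.9429 − 0.577 × 29.1143 = 4138.1439

4138.14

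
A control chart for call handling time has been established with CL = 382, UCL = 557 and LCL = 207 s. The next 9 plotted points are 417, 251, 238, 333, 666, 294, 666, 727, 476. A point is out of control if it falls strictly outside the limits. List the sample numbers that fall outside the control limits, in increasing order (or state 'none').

Compare each point to [207, 557]: sample 5 = 666 > UCL; sample 7 = 666 > UCL; sample 8 = 727 > UCL.

5, 7, 8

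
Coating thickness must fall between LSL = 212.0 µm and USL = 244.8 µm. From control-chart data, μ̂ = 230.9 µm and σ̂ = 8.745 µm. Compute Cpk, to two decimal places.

Cpu = (USL − μ̂) / (3σ̂) = (244.8 − 230.9) / (3 × 8.745) = 0.5298; Cpl = (μ̂ − LSL) / (3σ̂) = (230.9 − 212.0) / (3 × 8.745) = 0.7204; Cpk = min(Cpu, Cpl) = 0.5298

0.53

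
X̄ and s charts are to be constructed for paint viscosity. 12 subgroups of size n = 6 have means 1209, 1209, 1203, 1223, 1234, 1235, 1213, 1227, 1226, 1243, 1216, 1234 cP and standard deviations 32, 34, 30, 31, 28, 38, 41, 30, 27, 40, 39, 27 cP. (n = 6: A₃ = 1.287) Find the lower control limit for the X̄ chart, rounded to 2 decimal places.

1180.09

X̄̄ = (1209 + 1209 + 1203 + 1223 + 1234 + 1235 + 1213 + 1227 + 1226 + 1243 + 1216 + 1234) / 12 = 1222.6667
s̄ = (32 + 34 + 30 + 31 + 28 + 38 + 41 + 30 + 27 + 40 + 39 + 27) / 12 = 33.0833
LCL = X̄̄ − A₃·s̄ = 1222.6667 − 1.287 × 33.0833 = 1180.0884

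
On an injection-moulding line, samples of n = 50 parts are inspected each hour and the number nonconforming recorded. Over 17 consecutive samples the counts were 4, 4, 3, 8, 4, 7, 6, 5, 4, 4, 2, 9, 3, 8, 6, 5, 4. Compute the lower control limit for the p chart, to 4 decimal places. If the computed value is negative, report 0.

p̄ = Σdᵢ / (k·n) = 86 / (17 × 50) = 0.10118
LCL = p̄ − 3·√(p̄(1−p̄)/n) = 0.10118 − 3 × 0.04265 = -0.02677 → 0 (negative, so LCL = 0)

0.0000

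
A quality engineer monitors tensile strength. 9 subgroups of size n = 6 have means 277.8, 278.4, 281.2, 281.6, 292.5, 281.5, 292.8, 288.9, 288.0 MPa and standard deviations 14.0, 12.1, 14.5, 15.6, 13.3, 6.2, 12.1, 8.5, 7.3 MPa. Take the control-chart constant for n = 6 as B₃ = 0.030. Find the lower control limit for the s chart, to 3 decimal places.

s̄ = (14.0 + 12.1 + 14.5 + 15.6 + 13.3 + 6.2 + 12.1 + 8.5 + 7.3) / 9 = 11.5111
LCL_s = B₃·s̄ = 0.030 × 11.5111 = 0.3453

0.345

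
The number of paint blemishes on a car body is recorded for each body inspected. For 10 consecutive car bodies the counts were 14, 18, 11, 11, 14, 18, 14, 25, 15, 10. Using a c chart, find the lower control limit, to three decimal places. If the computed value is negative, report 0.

3.381

c̄ = (14 + 18 + 11 + 11 + 14 + 18 + 14 + 25 + 15 + 10) / 10 = 150 / 10 = 15.0000
LCL = c̄ − 3√c̄ = 15.0000 − 3 × 3.8730 = 3.3810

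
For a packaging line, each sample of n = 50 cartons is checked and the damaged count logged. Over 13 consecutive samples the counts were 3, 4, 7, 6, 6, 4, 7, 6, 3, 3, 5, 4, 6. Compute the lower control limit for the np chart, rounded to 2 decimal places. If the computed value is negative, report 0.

p̄ = Σdᵢ / (k·n) = 64 / (13 × 50) = 0.09846
LCL = np̄ − 3·√(np̄(1−p̄)) = 4.9231 − 3 × 2.1067 = -1.3971 → 0 (negative, so LCL = 0)

0.00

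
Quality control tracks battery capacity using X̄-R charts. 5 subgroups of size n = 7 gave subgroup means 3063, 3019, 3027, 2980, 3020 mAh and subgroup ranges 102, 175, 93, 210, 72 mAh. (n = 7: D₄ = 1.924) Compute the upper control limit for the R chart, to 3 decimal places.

250.890

R̄ = (102 + 175 + 93 + 210 + 72) / 5 = 652.0000 / 5 = 130.4000
UCL_R = D₄·R̄ = 1.924 × 130.4000 = 250.8896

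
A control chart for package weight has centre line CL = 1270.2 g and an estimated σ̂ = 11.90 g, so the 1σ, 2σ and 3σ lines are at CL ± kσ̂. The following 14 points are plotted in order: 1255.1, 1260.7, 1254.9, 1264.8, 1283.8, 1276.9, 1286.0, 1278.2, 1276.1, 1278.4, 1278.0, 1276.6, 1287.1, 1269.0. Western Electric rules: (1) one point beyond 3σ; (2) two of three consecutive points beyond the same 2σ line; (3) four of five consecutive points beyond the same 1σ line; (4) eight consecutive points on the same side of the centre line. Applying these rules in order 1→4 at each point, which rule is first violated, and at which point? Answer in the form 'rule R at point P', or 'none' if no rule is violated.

Zone of each point (C = within 1σ̂, B = 1σ̂–2σ̂, A = 2σ̂–3σ̂, * = beyond 3σ̂; sign = side of CL): 1:-B, 2:-C, 3:-B, 4:-C, 5:+B, 6:+C, 7:+B, 8:+C, 9:+C, 10:+C, 11:+C, 12:+C, 13:+B, 14:-C
Rule 4 (eight consecutive points on the same side of the centre line) is satisfied at point 12.

rule 4 at point 12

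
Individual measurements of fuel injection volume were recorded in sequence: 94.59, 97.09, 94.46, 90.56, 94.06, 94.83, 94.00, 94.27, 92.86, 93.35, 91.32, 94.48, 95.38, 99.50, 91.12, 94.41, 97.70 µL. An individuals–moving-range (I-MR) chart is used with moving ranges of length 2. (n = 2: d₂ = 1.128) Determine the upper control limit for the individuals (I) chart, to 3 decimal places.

101.245

X̄ = (94.59 + 97.09 + 94.46 + 90.56 + 94.06 + 94.83 + 94.00 + 94.27 + 92.86 + 93.35 + 91.32 + 94.48 + 95.38 + 99.50 + 91.12 + 94.41 + 97.70) / 17 = 94.3518
Moving ranges: 2.50, 2.63, 3.90, 3.50, 0.77, 0.83, 0.27, 1.41, 0.49, 2.03, 3.16, 0.90, 4.12, 8.38, 3.29, 3.29; M̄R̄ = 41.4700 / 16 = 2.5919
UCL = X̄ + 3·M̄R̄/d₂ = 94.3518 + 3 × 2.5919 / 1.128 = 101.2450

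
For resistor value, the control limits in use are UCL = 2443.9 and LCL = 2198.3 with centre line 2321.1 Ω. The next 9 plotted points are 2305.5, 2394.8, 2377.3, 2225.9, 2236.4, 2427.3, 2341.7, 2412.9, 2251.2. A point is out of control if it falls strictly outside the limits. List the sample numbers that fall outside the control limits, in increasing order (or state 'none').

none

All 9 points lie within [2198.3, 2443.9].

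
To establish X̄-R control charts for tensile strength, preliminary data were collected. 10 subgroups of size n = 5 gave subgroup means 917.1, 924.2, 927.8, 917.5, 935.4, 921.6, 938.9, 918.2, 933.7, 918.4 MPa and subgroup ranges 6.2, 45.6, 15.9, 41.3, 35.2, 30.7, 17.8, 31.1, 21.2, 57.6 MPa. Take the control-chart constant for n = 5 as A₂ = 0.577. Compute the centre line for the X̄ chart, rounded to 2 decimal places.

925.28

X̄̄ = (917.1 + 924.2 + 927.8 + 917.5 + 935.4 + 921.6 + 938.9 + 918.2 + 933.7 + 918.4) / 10 = 9252.8000 / 10 = 925.2800
CL = X̄̄ = 925.2800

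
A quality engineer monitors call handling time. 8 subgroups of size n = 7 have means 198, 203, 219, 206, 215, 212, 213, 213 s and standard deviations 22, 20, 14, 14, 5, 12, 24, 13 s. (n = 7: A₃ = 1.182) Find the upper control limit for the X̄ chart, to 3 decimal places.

228.196

X̄̄ = (198 + 203 + 219 + 206 + 215 + 212 + 213 + 213) / 8 = 209.8750
s̄ = (22 + 20 + 14 + 14 + 5 + 12 + 24 + 13) / 8 = 15.5000
UCL = X̄̄ + A₃·s̄ = 209.8750 + 1.182 × 15.5000 = 228.1960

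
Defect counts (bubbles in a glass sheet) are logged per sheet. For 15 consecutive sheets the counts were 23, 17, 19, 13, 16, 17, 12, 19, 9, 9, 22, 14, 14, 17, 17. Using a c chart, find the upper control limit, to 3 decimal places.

c̄ = (23 + 17 + 19 + 13 + 16 + 17 + 12 + 19 + 9 + 9 + 22 + 14 + 14 + 17 + 17) / 15 = 238 / 15 = 15.8667
UCL = c̄ + 3√c̄ = 15.8667 + 3 × √15.8667 = 15.8667 + 3 × 3.9833 = 27.8166

27.817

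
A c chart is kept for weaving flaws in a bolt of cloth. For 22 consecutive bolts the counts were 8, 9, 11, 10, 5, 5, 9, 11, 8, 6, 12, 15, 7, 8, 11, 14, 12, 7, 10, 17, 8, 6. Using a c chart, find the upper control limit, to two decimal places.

c̄ = (8 + 9 + 11 + 10 + 5 + 5 + 9 + 11 + 8 + 6 + 12 + 15 + 7 + 8 + 11 + 14 + 12 + 7 + 10 + 17 + 8 + 6) / 22 = 209 / 22 = 9.5000
UCL = c̄ + 3√c̄ = 9.5000 + 3 × √9.5000 = 9.5000 + 3 × 3.0822 = 18.7466

18.75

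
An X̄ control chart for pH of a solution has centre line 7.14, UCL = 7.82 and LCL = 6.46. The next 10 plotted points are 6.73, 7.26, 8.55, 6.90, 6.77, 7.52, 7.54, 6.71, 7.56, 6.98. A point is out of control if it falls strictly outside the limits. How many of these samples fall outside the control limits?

Compare each point to [6.46, 7.82]: sample 3 = 8.55 > UCL.

1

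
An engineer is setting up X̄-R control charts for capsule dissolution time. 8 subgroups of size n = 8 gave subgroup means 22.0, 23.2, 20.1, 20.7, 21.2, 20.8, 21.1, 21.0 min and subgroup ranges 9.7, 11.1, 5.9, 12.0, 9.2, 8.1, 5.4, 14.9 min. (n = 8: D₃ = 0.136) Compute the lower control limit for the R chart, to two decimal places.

1.30

R̄ = (9.7 + 11.1 + 5.9 + 12.0 + 9.2 + 8.1 + 5.4 + 14.9) / 8 = 76.3000 / 8 = 9.5375
LCL_R = D₃·R̄ = 0.136 × 9.5375 = 1.2971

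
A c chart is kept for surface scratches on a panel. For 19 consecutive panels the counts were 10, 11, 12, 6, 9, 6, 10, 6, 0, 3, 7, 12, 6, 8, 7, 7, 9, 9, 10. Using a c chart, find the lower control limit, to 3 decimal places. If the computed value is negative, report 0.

0.000

c̄ = (10 + 11 + 12 + 6 + 9 + 6 + 10 + 6 + 0 + 3 + 7 + 12 + 6 + 8 + 7 + 7 + 9 + 9 + 10) / 19 = 148 / 19 = 7.7895
LCL = c̄ − 3√c̄ = 7.7895 − 3 × 2.7910 = -0.5834 → 0 (cannot be negative)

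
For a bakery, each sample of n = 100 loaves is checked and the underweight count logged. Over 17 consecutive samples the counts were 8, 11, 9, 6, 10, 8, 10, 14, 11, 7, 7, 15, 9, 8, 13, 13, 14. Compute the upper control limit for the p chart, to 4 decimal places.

p̄ = Σdᵢ / (k·n) = 173 / (17 × 100) = 0.10176
UCL = p̄ + 3·√(p̄(1−p̄)/n) = 0.10176 + 3 × √(0.10176×0.89824/100) = 0.10176 + 3 × 0.03023 = 0.19247

0.1925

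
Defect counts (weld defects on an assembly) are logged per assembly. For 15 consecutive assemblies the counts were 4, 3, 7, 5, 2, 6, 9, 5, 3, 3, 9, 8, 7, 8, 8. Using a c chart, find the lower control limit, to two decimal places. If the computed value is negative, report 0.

c̄ = (4 + 3 + 7 + 5 + 2 + 6 + 9 + 5 + 3 + 3 + 9 + 8 + 7 + 8 + 8) / 15 = 87 / 15 = 5.8000
LCL = c̄ − 3√c̄ = 5.8000 − 3 × 2.4083 = -1.4250 → 0 (cannot be negative)

0.00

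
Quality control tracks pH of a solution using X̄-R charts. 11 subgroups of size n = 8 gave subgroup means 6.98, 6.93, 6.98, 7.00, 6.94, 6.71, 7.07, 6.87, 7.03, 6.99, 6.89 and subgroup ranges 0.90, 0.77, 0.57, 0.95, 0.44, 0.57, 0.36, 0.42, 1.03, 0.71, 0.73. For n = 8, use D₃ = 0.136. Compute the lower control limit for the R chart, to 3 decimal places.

R̄ = (0.90 + 0.77 + 0.57 + 0.95 + 0.44 + 0.57 + 0.36 + 0.42 + 1.03 + 0.71 + 0.73) / 11 = 7.4500 / 11 = 0.6773
LCL_R = D₃·R̄ = 0.136 × 0.6773 = 0.0921

0.092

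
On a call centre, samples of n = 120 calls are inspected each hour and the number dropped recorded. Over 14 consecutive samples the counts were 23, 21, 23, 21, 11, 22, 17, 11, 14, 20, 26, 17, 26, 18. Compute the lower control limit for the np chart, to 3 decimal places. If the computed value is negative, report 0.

p̄ = Σdᵢ / (k·n) = 270 / (14 × 120) = 0.16071
LCL = np̄ − 3·√(np̄(1−p̄)) = 19.2857 − 3 × 4.0232 = 7.2161

7.216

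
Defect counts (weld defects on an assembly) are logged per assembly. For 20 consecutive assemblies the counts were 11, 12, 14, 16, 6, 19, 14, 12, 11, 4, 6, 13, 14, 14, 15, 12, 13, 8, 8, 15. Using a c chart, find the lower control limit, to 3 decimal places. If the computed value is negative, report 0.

1.523

c̄ = (11 + 12 + 14 + 16 + 6 + 19 + 14 + 12 + 11 + 4 + 6 + 13 + 14 + 14 + 15 + 12 + 13 + 8 + 8 + 15) / 20 = 237 / 20 = 11.8500
LCL = c̄ − 3√c̄ = 11.8500 − 3 × 3.4424 = 1.5229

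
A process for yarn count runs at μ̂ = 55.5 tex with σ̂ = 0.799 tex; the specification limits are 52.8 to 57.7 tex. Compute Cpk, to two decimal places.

Cpu = (USL − μ̂) / (3σ̂) = (57.7 − 55.5) / (3 × 0.799) = 0.9178; Cpl = (μ̂ − LSL) / (3σ̂) = (55.5 − 52.8) / (3 × 0.799) = 1.1264; Cpk = min(Cpu, Cpl) = 0.9178

0.92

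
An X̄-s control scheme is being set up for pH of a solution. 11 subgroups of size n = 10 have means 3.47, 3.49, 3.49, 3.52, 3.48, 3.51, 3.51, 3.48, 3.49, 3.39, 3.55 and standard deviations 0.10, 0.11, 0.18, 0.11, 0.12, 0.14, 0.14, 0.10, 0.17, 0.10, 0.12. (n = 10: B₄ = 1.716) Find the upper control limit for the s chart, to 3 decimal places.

s̄ = (0.10 + 0.11 + 0.18 + 0.11 + 0.12 + 0.14 + 0.14 + 0.10 + 0.17 + 0.10 + 0.12) / 11 = 0.1264
UCL_s = B₄·s̄ = 1.716 × 0.1264 = 0.2168

0.217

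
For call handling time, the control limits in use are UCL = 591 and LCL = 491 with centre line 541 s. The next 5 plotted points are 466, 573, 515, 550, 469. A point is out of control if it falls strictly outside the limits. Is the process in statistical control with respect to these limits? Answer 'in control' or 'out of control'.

Compare each point to [491, 591]: sample 1 = 466 < LCL; sample 5 = 469 < LCL.

out of control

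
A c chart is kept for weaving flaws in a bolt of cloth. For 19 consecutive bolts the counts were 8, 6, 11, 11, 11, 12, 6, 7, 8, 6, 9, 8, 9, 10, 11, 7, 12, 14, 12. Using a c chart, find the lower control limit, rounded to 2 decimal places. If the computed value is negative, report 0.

c̄ = (8 + 6 + 11 + 11 + 11 + 12 + 6 + 7 + 8 + 6 + 9 + 8 + 9 + 10 + 11 + 7 + 12 + 14 + 12) / 19 = 178 / 19 = 9.3684
LCL = c̄ − 3√c̄ = 9.3684 − 3 × 3.0608 = 0.1861

0.19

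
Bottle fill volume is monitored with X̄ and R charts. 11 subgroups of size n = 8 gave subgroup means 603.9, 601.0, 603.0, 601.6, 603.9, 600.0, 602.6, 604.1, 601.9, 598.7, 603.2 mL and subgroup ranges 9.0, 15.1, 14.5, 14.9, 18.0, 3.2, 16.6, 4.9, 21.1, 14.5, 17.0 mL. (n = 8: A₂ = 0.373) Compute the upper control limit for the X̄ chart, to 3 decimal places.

607.218

X̄̄ = (603.9 + 601.0 + 603.0 + 601.6 + 603.9 + 600.0 + 602.6 + 604.1 + 601.9 + 598.7 + 603.2) / 11 = 6623.9000 / 11 = 602.1727
R̄ = (9.0 + 15.1 + 14.5 + 14.9 + 18.0 + 3.2 + 16.6 + 4.9 + 21.1 + 14.5 + 17.0) / 11 = 148.8000 / 11 = 13.5273
UCL = X̄̄ + A₂·R̄ = 602.1727 + 0.373 × 13.5273 = 607.2184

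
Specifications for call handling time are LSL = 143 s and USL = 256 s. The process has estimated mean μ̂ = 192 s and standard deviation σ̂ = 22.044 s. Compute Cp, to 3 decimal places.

0.854

Cp = (USL − LSL) / (6σ̂) = (256 − 143) / (6 × 22.044) = 113.0000 / 132.2640 = 0.8544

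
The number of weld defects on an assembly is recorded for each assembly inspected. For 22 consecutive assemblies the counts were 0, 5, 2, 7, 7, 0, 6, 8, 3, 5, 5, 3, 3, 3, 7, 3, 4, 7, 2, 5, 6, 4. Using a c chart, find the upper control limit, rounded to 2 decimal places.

c̄ = (0 + 5 + 2 + 7 + 7 + 0 + 6 + 8 + 3 + 5 + 5 + 3 + 3 + 3 + 7 + 3 + 4 + 7 + 2 + 5 + 6 + 4) / 22 = 95 / 22 = 4.3182
UCL = c̄ + 3√c̄ = 4.3182 + 3 × √4.3182 = 4.3182 + 3 × 2.0780 = 10.5523

10.55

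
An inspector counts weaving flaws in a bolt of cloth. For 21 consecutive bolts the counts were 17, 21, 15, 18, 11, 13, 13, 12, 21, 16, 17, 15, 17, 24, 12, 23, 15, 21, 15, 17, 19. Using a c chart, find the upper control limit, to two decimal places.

c̄ = (17 + 21 + 15 + 18 + 11 + 13 + 13 + 12 + 21 + 16 + 17 + 15 + 17 + 24 + 12 + 23 + 15 + 21 + 15 + 17 + 19) / 21 = 352 / 21 = 16.7619
UCL = c̄ + 3√c̄ = 16.7619 + 3 × √16.7619 = 16.7619 + 3 × 4.0941 = 29.0443

29.04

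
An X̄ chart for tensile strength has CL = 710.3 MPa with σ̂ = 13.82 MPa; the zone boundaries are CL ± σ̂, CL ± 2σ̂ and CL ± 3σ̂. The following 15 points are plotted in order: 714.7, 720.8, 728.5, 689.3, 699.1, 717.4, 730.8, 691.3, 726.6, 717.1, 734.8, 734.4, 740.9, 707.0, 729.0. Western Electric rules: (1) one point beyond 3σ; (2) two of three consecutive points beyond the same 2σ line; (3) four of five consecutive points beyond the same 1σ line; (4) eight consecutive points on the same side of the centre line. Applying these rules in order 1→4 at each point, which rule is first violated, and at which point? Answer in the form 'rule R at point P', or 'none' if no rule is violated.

rule 3 at point 13

Zone of each point (C = within 1σ̂, B = 1σ̂–2σ̂, A = 2σ̂–3σ̂, * = beyond 3σ̂; sign = side of CL): 1:+C, 2:+C, 3:+B, 4:-B, 5:-C, 6:+C, 7:+B, 8:-B, 9:+B, 10:+C, 11:+B, 12:+B, 13:+A, 14:-C, 15:+B
Rule 3 (four of five consecutive points beyond the same 1σ limit) is satisfied at point 13.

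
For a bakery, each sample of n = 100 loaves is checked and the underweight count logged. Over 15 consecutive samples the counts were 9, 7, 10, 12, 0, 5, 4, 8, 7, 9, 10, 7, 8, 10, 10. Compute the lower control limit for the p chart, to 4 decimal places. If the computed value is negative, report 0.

0.0000

p̄ = Σdᵢ / (k·n) = 116 / (15 × 100) = 0.07733
LCL = p̄ − 3·√(p̄(1−p̄)/n) = 0.07733 − 3 × 0.02671 = -0.00280 → 0 (negative, so LCL = 0)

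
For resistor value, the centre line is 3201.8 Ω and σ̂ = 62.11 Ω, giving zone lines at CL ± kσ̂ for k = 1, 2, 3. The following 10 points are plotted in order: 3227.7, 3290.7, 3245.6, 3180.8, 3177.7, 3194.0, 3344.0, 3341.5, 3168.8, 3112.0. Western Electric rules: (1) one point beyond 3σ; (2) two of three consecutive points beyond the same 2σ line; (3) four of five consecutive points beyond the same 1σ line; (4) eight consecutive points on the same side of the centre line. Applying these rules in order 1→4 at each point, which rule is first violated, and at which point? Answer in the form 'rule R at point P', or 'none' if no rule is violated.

Zone of each point (C = within 1σ̂, B = 1σ̂–2σ̂, A = 2σ̂–3σ̂, * = beyond 3σ̂; sign = side of CL): 1:+C, 2:+B, 3:+C, 4:-C, 5:-C, 6:-C, 7:+A, 8:+A, 9:-C, 10:-B
Rule 2 (two of three consecutive points beyond the same 2σ limit) is satisfied at point 8.

rule 2 at point 8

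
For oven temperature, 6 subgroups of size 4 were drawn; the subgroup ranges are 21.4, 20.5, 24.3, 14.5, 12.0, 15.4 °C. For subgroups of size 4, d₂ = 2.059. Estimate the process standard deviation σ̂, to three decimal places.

8.750

R̄ = (21.4 + 20.5 + 24.3 + 14.5 + 12.0 + 15.4) / 6 = 18.0167
σ̂ = R̄ / d₂ = 18.0167 / 2.059 = 8.7502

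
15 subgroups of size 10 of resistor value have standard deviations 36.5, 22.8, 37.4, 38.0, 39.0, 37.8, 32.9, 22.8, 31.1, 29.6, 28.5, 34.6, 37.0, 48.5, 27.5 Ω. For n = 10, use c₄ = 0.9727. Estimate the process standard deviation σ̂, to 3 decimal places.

34.543

s̄ = (36.5 + 22.8 + 37.4 + 38.0 + 39.0 + 37.8 + 32.9 + 22.8 + 31.1 + 29.6 + 28.5 + 34.6 + 37.0 + 48.5 + 27.5) / 15 = 33.6000
σ̂ = s̄ / c₄ = 33.6000 / 0.9727 = 34.5430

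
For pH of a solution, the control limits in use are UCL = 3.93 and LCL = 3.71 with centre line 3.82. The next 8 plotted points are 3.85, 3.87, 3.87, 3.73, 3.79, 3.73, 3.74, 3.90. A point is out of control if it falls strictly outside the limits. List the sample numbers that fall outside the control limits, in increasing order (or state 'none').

none

All 8 points lie within [3.71, 3.93].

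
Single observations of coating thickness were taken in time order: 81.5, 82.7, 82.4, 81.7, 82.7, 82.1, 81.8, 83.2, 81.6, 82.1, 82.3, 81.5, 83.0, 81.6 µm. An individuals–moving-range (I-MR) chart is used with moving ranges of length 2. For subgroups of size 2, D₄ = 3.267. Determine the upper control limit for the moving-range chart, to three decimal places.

2.890

Moving ranges: 1.2, 0.3, 0.7, 1.0, 0.6, 0.3, 1.4, 1.6, 0.5, 0.2, 0.8, 1.5, 1.4; M̄R̄ = 11.5000 / 13 = 0.8846
UCL_MR = D₄·M̄R̄ = 3.267 × 0.8846 = 2.8900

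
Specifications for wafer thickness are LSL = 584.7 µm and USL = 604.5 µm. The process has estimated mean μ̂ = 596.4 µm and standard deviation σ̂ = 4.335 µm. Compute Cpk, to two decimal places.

0.62

Cpu = (USL − μ̂) / (3σ̂) = (604.5 − 596.4) / (3 × 4.335) = 0.6228; Cpl = (μ̂ − LSL) / (3σ̂) = (596.4 − 584.7) / (3 × 4.335) = 0.8997; Cpk = min(Cpu, Cpl) = 0.6228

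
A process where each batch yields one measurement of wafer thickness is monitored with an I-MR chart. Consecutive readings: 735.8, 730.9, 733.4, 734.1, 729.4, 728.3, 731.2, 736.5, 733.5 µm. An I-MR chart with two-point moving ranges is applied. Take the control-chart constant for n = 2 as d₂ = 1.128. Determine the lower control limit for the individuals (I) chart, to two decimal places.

724.22

X̄ = (735.8 + 730.9 + 733.4 + 734.1 + 729.4 + 728.3 + 731.2 + 736.5 + 733.5) / 9 = 732.5667
Moving ranges: 4.9, 2.5, 0.7, 4.7, 1.1, 2.9, 5.3, 3.0; M̄R̄ = 25.1000 / 8 = 3.1375
LCL = X̄ − 3·M̄R̄/d₂ = 732.5667 − 3 × 3.1375 / 1.128 = 724.2223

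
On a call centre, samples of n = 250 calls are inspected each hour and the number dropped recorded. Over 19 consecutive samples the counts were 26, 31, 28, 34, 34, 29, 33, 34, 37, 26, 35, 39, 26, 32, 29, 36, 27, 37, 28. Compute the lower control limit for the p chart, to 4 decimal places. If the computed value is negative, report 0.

p̄ = Σdᵢ / (k·n) = 601 / (19 × 250) = 0.12653
LCL = p̄ − 3·√(p̄(1−p̄)/n) = 0.12653 − 3 × 0.02103 = 0.06345

0.0634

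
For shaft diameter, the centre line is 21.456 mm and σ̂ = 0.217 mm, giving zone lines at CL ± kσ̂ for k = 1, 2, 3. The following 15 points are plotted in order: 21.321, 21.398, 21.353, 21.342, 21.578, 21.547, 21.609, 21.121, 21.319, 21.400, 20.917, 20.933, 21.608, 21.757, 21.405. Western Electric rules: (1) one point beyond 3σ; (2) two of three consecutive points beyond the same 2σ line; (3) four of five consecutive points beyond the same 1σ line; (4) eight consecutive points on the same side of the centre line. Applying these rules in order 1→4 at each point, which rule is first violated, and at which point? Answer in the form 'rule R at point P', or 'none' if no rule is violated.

Zone of each point (C = within 1σ̂, B = 1σ̂–2σ̂, A = 2σ̂–3σ̂, * = beyond 3σ̂; sign = side of CL): 1:-C, 2:-C, 3:-C, 4:-C, 5:+C, 6:+C, 7:+C, 8:-B, 9:-C, 10:-C, 11:-A, 12:-A, 13:+C, 14:+B, 15:-C
Rule 2 (two of three consecutive points beyond the same 2σ limit) is satisfied at point 12.

rule 2 at point 12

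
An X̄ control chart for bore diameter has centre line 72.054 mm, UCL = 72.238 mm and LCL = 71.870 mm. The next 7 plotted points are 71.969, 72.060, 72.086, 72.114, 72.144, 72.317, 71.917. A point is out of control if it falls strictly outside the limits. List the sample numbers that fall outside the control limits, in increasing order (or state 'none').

6

Compare each point to [71.870, 72.238]: sample 6 = 72.317 > UCL.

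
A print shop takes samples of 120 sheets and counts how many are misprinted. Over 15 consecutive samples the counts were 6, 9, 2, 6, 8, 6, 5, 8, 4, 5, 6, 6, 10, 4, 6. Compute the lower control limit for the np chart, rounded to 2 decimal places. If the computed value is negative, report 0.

0.00

p̄ = Σdᵢ / (k·n) = 91 / (15 × 120) = 0.05056
LCL = np̄ − 3·√(np̄(1−p̄)) = 6.0667 − 3 × 2.4000 = -1.1333 → 0 (negative, so LCL = 0)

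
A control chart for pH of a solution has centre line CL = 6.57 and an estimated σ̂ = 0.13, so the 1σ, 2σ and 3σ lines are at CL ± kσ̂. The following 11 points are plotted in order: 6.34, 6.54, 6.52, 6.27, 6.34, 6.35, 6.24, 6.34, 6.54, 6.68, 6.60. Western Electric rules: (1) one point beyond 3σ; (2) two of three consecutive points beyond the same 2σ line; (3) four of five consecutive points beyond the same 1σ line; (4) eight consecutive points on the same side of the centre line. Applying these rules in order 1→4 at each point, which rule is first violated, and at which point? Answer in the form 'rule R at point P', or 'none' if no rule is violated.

rule 3 at point 7

Zone of each point (C = within 1σ̂, B = 1σ̂–2σ̂, A = 2σ̂–3σ̂, * = beyond 3σ̂; sign = side of CL): 1:-B, 2:-C, 3:-C, 4:-A, 5:-B, 6:-B, 7:-A, 8:-B, 9:-C, 10:+C, 11:+C
Rule 3 (four of five consecutive points beyond the same 1σ limit) is satisfied at point 7.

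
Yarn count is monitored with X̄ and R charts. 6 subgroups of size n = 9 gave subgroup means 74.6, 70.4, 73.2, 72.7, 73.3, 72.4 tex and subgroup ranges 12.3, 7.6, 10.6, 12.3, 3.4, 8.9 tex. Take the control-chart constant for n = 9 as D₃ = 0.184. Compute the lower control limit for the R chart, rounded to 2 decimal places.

1.69

R̄ = (12.3 + 7.6 + 10.6 + 12.3 + 3.4 + 8.9) / 6 = 55.1000 / 6 = 9.1833
LCL_R = D₃·R̄ = 0.184 × 9.1833 = 1.6897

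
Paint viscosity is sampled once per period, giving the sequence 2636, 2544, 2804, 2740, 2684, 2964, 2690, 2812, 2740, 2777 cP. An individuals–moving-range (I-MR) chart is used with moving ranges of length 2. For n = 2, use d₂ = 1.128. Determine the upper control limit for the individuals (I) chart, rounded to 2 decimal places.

3110.55

X̄ = (2636 + 2544 + 2804 + 2740 + 2684 + 2964 + 2690 + 2812 + 2740 + 2777) / 10 = 2739.1000
Moving ranges: 92, 260, 64, 56, 280, 274, 122, 72, 37; M̄R̄ = 1257.0000 / 9 = 139.6667
UCL = X̄ + 3·M̄R̄/d₂ = 2739.1000 + 3 × 139.6667 / 1.128 = 3110.5539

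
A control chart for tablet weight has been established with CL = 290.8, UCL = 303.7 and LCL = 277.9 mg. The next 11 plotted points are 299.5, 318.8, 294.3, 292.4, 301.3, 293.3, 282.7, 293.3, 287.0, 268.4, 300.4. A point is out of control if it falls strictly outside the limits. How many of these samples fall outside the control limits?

Compare each point to [277.9, 303.7]: sample 2 = 318.8 > UCL; sample 10 = 268.4 < LCL.

2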